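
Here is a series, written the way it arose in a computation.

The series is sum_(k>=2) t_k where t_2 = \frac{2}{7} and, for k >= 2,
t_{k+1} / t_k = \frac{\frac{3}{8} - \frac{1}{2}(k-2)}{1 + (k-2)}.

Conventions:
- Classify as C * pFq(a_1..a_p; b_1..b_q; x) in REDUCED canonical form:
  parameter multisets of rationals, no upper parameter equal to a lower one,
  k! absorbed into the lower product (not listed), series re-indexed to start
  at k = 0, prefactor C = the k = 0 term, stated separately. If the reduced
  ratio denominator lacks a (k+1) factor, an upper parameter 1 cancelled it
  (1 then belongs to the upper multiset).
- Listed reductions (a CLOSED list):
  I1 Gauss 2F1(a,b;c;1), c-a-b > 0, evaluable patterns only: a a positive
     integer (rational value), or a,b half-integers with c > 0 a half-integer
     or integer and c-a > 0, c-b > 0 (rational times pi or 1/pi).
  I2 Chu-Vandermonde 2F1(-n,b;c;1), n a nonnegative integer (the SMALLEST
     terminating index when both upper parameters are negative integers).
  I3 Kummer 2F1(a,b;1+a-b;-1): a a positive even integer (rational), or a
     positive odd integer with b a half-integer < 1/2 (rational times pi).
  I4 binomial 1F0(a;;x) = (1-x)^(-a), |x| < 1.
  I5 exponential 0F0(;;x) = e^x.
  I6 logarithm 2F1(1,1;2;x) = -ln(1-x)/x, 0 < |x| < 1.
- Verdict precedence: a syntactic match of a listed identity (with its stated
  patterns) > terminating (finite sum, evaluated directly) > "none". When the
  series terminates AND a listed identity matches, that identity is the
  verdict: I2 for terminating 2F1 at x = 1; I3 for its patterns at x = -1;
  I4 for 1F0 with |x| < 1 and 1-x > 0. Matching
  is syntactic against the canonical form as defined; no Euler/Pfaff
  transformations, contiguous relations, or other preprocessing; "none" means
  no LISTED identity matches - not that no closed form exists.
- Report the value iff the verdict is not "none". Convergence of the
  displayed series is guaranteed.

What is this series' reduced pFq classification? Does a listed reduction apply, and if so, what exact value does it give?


This is \frac{2}{7} * 1F0(-\frac{3}{4}; -; -\frac{1}{2}) in reduced canonical form. Verdict at x = -\frac{1}{2}: binomial (I4) matches (the 1F0 binomial series: exponent 3/4, x = -\frac{1}{2}). Sum: \frac{2}{7} \cdot \left(\frac{3}{2}\right)^{\frac{3}{4}}.

First insight: x = -\frac{1}{2} and the expanded ratio factors over Q; prefactor 2/7, roots give parameters.
Ratio: r(k) = -\frac{1}{2} * (k-\frac{3}{4}) / [(k+1)] - poly over poly, x = -\frac{1}{2} from leading terms; C = \frac{2}{7} at k = 0.


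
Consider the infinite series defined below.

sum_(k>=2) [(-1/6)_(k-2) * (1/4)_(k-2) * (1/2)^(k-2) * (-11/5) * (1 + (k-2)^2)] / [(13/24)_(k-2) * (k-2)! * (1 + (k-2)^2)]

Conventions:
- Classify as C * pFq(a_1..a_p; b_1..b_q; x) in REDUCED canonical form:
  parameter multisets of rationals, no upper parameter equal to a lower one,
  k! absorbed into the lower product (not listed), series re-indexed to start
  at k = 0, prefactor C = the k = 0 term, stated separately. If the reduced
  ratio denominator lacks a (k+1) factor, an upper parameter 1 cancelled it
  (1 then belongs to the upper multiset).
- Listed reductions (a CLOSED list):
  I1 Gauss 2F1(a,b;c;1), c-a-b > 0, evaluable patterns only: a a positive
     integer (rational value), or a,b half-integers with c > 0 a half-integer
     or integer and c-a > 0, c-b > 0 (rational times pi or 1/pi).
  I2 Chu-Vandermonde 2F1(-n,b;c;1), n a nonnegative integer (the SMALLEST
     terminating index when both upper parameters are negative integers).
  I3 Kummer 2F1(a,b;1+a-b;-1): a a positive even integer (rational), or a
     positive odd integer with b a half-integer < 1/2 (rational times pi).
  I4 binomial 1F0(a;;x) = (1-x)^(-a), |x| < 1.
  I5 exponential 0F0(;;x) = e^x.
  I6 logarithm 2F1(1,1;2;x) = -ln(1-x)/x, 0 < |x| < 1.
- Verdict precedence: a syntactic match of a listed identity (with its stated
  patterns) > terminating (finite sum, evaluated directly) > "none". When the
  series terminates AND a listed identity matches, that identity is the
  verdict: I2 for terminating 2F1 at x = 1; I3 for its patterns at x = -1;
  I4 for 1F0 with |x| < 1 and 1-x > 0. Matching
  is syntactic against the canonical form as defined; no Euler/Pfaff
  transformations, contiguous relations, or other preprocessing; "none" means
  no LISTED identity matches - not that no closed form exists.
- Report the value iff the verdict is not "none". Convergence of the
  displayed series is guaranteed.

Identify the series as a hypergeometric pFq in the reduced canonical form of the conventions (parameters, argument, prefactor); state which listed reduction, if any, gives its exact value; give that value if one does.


Prefactor -11/5, argument 1/2: 2F1 with upper {-1/6, 1/4} over lower {13/24}. Verdict: none - this 2F1 at x = 1/2 matches no listed pattern, and upper {-1/6, 1/4} holds no stopper.

Key observation: x = (1/2) and k^2 + 1 divides numerator and denominator alike; prefactor -11/5 after cancelling.
Term ratio: r(k) = (1/2) * (k-1/6) (k+1/4) / [(k+13/24) (k+1)] ; factor over Q: parameters, x = (1/2), and C = -11/5.


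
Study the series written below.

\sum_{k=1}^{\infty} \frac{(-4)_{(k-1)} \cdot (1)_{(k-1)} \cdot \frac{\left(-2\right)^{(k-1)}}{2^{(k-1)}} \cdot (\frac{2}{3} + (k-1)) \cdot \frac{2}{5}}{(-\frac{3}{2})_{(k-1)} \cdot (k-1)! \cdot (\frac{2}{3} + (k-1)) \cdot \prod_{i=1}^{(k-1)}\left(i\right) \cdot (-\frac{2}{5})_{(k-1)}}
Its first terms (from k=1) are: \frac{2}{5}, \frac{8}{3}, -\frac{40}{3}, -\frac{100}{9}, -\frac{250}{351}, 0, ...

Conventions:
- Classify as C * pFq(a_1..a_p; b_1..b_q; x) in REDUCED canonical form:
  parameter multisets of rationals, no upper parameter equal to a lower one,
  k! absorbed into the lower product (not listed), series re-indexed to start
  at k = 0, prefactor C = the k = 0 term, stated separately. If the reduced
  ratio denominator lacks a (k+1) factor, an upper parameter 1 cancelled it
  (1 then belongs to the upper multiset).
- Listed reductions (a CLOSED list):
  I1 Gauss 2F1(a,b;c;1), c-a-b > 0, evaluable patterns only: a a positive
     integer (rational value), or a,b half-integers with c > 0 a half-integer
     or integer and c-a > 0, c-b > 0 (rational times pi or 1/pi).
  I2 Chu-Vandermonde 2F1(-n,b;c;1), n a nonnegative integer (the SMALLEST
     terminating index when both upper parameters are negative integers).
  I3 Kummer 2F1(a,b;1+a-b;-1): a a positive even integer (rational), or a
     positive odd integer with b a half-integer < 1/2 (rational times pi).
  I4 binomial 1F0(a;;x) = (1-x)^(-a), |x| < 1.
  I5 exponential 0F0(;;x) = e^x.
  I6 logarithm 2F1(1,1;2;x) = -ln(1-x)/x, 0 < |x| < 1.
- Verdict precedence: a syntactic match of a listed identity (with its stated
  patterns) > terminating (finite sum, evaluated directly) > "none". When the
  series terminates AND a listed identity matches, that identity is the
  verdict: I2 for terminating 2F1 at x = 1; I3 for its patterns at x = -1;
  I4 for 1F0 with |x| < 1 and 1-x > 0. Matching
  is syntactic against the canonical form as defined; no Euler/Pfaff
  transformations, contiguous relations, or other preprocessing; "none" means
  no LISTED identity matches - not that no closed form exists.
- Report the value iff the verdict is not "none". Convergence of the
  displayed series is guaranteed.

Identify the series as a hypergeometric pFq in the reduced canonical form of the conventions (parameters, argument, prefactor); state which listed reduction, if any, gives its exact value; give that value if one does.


x = -1 here; the reduced form reads 1F2, upper {-4}, lower {-\frac{3}{2}, -\frac{2}{5}}, C = \frac{2}{5}. Verdict: terminating. With -4 upstairs the series is a 5-term polynomial sum; evaluated term by term. Its exact value is -\frac{38768}{1755}.

First insight: t_0 = \frac{2}{5} here, and the two k-th powers (C = 2/5, x = -1) combine into one argument.
Adjacent-term ratio: r(k) = -1 * (k-4) / [(k-\frac{3}{2}) (k-\frac{2}{5}) (k+1)] - rational; roots negated = parameters, x = -1, C = \frac{2}{5}.


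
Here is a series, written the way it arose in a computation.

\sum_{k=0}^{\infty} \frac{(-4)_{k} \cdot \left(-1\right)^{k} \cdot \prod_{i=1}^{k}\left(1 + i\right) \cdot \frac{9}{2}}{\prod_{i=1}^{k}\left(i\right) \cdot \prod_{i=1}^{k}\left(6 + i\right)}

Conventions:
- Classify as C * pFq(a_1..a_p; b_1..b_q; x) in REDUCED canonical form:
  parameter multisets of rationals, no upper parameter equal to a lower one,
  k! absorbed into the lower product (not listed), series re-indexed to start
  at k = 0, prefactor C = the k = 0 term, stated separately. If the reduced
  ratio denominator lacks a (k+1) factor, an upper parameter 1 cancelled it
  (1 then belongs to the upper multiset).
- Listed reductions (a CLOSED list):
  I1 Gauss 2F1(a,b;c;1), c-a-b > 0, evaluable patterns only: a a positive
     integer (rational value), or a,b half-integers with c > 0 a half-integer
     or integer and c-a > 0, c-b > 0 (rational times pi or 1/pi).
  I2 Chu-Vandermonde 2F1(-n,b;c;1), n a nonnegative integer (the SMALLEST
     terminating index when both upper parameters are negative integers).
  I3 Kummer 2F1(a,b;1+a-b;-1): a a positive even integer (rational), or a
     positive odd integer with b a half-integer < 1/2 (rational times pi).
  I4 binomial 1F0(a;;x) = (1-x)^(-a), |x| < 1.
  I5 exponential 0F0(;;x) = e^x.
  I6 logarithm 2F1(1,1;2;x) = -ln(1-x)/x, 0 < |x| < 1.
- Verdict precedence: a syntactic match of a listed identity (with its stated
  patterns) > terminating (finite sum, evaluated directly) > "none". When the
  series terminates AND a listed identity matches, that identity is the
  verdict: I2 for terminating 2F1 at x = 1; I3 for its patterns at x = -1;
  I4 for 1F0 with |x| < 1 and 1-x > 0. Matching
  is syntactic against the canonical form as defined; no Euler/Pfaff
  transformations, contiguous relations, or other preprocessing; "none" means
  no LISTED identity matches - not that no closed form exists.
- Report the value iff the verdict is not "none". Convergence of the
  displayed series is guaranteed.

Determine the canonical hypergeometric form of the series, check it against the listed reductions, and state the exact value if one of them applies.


With C = \frac{9}{2}: the canonical form is 2F1(-4, 2; 7; -1). Verdict: Kummer's theorem (I3) matches (x = -1; c = 7 equals 1+a-b for upper {-4, 2}: listed pattern). Value: \frac{27}{2}.

First insight: t_0 = \frac{9}{2} here, and the product of the first k integers (prefactor 9/2) is k!.
Adjacent-term ratio: r(k) = -1 * (k-4) (k+2) / [(k+7) (k+1)] - poly over poly, x = -1 from leading terms; C = \frac{9}{2} at k = 0.


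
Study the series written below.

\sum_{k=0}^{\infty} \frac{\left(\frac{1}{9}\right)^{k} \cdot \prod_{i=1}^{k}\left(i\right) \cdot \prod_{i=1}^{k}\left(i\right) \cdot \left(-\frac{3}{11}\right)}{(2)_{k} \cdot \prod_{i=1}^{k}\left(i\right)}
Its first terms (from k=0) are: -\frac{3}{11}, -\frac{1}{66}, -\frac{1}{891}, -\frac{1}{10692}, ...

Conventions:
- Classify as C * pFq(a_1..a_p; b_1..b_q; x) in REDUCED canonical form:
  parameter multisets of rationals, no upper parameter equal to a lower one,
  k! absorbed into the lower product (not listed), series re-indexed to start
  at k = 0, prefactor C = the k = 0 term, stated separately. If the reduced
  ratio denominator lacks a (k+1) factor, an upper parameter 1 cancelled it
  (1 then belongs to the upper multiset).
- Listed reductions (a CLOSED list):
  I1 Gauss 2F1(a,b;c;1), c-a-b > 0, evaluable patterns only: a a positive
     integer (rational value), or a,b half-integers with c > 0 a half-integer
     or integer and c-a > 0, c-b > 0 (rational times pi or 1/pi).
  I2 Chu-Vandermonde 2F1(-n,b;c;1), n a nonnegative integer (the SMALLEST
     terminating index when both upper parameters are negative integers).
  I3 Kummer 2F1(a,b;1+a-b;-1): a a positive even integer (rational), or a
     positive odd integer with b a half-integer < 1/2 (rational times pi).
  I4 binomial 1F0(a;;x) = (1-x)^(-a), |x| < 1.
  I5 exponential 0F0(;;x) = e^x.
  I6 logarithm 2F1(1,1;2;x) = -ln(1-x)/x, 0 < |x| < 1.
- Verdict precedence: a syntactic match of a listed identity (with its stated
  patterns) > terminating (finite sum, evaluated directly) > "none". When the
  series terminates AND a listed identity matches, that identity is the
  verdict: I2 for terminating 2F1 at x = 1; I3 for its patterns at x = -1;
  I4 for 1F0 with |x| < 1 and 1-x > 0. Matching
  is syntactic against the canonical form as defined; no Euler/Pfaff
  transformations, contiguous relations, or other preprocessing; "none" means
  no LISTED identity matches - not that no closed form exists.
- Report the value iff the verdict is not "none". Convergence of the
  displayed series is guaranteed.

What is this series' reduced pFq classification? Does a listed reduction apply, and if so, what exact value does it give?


Reduced: x = \frac{1}{9}, 2F1, upper = {1, 1}, lower = {2}, C = -\frac{3}{11}. Verdict: the I6 logarithm reduction fires (the logarithm: parameters (1,1;2), x = \frac{1}{9}). Exact value: \frac{27}{11} \cdot \ln\left(\frac{8}{9}\right).

Key observation: t_0 being -\frac{3}{11}, the product of the first k integers (prefactor -3/11) is k!.
Ratio: r(k) = \frac{1}{9} * (k+1) (k+1) / [(k+2) (k+1)] - rational; roots negated = parameters, x = \frac{1}{9}, C = -\frac{3}{11}.


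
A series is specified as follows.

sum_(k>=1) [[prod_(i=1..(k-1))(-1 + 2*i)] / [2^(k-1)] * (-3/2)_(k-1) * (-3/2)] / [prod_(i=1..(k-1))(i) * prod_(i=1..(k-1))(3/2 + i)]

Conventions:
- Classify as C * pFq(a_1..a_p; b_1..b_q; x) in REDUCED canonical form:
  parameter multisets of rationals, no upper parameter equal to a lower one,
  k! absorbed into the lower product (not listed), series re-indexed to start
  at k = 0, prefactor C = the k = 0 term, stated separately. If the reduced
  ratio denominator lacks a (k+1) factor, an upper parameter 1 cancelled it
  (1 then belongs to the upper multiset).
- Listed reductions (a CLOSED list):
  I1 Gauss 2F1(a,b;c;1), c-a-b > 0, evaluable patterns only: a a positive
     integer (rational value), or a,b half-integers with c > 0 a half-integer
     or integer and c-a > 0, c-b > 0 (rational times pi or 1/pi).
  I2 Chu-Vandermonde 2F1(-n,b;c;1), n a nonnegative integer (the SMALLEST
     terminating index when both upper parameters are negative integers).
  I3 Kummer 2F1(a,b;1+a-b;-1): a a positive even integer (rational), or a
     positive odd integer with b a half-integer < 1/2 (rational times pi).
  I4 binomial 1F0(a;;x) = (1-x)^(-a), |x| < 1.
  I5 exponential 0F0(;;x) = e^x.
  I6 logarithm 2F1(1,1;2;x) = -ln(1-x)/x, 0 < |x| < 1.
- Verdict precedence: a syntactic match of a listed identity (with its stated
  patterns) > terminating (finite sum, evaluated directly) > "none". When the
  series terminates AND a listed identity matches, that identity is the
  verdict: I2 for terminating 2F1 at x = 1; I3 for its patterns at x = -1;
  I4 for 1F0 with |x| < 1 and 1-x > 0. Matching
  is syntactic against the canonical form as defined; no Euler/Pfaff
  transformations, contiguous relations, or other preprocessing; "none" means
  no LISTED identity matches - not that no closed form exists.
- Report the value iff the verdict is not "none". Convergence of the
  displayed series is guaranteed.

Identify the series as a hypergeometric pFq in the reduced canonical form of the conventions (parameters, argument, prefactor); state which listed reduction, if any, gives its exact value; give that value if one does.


This is -3/2 * 2F1(-3/2, 1/2; 5/2; 1) in reduced canonical form. Verdict (x = 1): Gauss's theorem I1 (half-integer case) applies (x = 1; upper {-3/2, 1/2} half-integers, c = 5/2 in the evaluable pattern). Exact value: (-45/128) * pi.

The tell: t_0 being -3/2, the lower running product (prefactor -3/2) is a rising factorial.
Consecutive-term ratio: r(k) = 1 * (k-3/2) (k+1/2) / [(k+5/2) (k+1)] - rational in k, leading ratio 1; with t_0 = -3/2, classification follows.


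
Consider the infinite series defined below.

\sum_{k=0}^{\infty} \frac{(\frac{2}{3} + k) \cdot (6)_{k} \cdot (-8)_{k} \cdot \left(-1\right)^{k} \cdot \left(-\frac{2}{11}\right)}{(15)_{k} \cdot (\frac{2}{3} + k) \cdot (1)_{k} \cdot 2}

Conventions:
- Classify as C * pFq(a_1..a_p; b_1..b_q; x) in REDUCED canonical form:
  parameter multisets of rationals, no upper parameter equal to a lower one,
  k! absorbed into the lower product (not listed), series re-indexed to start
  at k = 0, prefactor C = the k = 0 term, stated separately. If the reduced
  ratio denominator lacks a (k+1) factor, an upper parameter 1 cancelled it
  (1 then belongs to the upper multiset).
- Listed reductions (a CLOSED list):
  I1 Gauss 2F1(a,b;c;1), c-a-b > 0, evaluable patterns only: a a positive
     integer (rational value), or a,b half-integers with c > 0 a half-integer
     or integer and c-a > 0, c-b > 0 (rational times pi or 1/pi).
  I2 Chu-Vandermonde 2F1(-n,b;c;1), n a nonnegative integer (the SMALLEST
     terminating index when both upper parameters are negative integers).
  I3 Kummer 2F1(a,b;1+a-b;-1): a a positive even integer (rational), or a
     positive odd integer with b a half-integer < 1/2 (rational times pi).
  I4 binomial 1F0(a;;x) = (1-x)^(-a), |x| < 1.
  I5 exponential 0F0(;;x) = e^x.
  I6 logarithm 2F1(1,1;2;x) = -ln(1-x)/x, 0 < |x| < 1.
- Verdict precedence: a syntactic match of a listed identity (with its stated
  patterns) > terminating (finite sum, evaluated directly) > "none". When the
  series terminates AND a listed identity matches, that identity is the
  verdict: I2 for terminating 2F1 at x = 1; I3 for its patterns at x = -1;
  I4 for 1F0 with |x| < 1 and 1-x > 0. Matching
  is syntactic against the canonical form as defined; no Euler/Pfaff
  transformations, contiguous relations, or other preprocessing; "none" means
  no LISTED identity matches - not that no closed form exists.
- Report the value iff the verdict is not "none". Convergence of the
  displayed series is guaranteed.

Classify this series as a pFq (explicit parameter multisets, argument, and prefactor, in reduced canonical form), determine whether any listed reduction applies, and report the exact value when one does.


Key observation: with t_0 = -\frac{1}{11}, the constant factors (C = -1/11, x = -1) combine into one prefactor.
Term ratio: r(k) = -1 * (k-8) (k+6) / [(k+15) (k+1)] ; factor over Q: parameters, x = -1, and C = -\frac{1}{11}.

Reduced: x = -1, 2F1, upper = {-8, 6}, lower = {15}, C = -\frac{1}{11}. Verdict: Kummer (I3) applies (x = -1; c = 15 equals 1+a-b for upper {-8, 6}: listed pattern). Hence: -\frac{91}{55}.


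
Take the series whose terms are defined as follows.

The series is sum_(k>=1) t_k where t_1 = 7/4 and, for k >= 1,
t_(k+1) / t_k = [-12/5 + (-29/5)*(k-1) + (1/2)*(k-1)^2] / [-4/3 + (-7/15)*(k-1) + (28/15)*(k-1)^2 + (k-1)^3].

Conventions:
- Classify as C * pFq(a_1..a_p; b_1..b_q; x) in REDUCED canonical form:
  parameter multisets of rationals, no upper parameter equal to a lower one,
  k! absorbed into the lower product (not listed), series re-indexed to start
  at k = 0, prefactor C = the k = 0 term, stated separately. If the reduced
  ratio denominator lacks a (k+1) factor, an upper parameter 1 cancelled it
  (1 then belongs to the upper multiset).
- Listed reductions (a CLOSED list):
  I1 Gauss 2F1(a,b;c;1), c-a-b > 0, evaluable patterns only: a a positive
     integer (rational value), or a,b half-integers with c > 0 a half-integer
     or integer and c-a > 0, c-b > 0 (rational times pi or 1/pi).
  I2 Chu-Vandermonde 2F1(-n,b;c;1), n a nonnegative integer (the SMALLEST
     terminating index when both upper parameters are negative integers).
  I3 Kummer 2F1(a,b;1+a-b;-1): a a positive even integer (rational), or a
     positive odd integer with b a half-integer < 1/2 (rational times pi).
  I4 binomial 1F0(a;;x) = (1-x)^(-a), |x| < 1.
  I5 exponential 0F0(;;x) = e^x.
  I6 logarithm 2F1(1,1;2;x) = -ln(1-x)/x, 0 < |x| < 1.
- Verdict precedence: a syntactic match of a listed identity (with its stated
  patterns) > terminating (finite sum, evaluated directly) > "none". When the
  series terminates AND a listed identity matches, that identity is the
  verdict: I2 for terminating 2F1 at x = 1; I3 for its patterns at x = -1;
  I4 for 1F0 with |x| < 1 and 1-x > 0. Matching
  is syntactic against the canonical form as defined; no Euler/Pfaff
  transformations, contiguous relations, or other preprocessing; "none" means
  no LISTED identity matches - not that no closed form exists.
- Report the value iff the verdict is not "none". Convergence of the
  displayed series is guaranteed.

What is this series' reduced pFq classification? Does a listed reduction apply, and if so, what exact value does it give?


First insight: with t_0 = 7/4, factor the ratio over Q (prefactor 7/4): negated roots = parameters.
Consecutive-term ratio: r(k) = (1/2) * (k-12) (k+2/5) / [(k-4/5) (k+5/3) (k+1)] - rational in k. x = (1/2); t_0 = 7/4; negate the roots.

With C = 7/4: the canonical form is 2F2(-12, 2/5; -4/5, 5/3; 1/2). Verdict: terminating. With -12 upstairs the series is a 13-term polynomial sum; evaluated term by term. Value: -107997701059491247021/30586566455853056000.


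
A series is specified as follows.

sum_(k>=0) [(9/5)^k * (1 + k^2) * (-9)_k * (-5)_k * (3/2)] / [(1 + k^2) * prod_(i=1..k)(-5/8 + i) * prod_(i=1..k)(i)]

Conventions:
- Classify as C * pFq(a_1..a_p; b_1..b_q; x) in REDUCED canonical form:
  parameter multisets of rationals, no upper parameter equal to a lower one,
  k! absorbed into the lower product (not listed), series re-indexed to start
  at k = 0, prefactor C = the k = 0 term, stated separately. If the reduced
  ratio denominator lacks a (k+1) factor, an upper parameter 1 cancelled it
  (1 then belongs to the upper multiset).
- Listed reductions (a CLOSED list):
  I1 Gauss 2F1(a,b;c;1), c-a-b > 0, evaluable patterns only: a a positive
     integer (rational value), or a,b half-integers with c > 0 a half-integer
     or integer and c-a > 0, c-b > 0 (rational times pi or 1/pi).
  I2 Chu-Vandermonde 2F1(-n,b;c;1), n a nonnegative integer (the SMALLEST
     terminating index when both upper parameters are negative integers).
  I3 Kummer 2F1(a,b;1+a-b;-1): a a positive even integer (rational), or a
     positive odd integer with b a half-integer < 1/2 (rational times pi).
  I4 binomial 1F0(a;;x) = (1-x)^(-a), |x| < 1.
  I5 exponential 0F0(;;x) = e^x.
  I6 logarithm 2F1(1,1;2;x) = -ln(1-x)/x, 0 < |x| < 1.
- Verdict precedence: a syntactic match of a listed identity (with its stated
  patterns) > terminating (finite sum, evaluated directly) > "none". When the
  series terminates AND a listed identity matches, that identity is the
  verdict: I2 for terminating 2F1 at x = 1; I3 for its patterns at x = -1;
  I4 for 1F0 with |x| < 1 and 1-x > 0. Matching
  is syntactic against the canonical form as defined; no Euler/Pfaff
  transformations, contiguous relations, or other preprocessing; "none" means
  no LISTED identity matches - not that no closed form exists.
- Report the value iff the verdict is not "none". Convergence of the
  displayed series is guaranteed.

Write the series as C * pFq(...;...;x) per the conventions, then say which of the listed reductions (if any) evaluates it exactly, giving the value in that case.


With C = 3/2: the canonical form is 2F1(-9, -5; 3/8; 9/5). Verdict: terminating - the sum ends at index 5 because -5 is a negative integer; exact evaluation follows. Sum: 162524551287/1306250.

Structural cue: with t_0 = 3/2, the product of the first k integers (C = 3/2) is k!.
Step ratio: r(k) = (9/5) * (k-9) (k-5) / [(k+3/8) (k+1)] - rational in k. x = (9/5); t_0 = 3/2; negate the roots.


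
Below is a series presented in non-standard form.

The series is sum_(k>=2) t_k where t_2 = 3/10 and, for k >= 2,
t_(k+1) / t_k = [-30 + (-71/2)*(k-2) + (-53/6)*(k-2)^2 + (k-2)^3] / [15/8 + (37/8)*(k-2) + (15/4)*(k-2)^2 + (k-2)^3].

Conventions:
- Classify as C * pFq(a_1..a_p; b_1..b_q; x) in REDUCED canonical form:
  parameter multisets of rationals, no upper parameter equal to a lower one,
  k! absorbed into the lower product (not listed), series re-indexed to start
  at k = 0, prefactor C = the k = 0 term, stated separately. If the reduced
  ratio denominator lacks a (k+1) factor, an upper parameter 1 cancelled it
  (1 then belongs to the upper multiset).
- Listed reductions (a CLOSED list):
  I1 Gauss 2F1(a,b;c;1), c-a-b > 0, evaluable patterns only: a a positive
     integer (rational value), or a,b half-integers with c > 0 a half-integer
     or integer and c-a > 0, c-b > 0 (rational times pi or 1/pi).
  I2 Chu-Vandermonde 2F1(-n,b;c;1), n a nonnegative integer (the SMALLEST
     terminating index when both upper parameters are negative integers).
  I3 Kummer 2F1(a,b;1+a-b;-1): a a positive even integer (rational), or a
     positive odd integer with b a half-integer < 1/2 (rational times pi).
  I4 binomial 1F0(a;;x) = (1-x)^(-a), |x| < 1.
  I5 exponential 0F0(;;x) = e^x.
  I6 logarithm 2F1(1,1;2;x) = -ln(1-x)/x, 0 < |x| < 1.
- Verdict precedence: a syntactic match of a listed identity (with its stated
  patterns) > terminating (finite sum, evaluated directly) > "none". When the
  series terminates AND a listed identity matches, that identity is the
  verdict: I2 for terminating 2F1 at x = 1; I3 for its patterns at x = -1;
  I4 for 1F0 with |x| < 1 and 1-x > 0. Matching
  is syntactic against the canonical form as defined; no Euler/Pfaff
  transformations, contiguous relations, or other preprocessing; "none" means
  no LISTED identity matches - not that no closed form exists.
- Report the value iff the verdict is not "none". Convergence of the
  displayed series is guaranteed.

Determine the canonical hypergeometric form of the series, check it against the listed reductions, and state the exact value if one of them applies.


Reduced: x = 1, 2F1, upper = {-12, 5/3}, lower = {5/4}, C = 3/10. Verdict: the Chu-Vandermonde identity I2 matches (terminating 2F1 at x = 1 with n = 12, b = 5/3, c = 5/4). Sum: -40332433464893/33803515985611050.

The tell: x = 1 and factor the ratio over Q (C = 3/10, x = 1): negated roots = parameters.
Term ratio: r(k) = 1 * (k-12) (k+5/3) / [(k+5/4) (k+1)] - poly over poly, x = 1 from leading terms; C = 3/10 at k = 0.


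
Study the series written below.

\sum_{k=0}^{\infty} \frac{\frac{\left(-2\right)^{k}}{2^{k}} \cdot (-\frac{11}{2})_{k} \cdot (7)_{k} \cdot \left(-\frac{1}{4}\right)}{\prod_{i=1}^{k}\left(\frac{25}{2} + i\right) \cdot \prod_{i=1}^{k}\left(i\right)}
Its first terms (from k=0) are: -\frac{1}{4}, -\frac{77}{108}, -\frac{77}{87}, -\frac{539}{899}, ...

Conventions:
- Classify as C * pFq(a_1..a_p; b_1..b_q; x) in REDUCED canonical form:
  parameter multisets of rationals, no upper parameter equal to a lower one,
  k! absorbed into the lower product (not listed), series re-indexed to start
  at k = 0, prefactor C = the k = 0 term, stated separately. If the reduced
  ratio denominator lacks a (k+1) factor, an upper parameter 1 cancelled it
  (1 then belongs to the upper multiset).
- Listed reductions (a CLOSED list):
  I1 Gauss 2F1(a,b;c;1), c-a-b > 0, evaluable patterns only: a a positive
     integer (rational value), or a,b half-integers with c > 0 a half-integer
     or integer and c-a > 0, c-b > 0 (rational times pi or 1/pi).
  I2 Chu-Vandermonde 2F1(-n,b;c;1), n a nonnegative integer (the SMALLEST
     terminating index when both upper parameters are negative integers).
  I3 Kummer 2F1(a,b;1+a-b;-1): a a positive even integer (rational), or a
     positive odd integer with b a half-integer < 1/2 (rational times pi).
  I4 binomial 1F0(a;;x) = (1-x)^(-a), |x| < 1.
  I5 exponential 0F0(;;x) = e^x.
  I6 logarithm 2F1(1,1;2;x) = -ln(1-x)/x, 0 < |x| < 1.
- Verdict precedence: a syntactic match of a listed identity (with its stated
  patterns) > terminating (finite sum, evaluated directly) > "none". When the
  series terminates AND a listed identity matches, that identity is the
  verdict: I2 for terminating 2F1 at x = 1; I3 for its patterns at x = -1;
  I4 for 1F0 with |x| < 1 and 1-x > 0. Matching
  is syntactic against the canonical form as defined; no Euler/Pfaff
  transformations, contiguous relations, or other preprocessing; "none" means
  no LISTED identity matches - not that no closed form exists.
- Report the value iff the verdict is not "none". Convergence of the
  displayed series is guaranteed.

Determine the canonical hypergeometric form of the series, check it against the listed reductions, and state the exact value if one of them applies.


Reduced: x = -1, 2F1, upper = {-\frac{11}{2}, 7}, lower = {\frac{27}{2}}, C = -\frac{1}{4}. Verdict: Kummer's theorem (I3) applies (x = -1; c = \frac{27}{2} equals 1+a-b for upper {-\frac{11}{2}, 7}: listed pattern). Sum: \left(-\frac{929553625}{1073741824}\right) \cdot \pi.

First insight: from the first term -\frac{1}{4}: the product of the first k integers (C = -1/4) is k!.
Step ratio: r(k) = -1 * (k-\frac{11}{2}) (k+7) / [(k+\frac{27}{2}) (k+1)] - rational in k, leading ratio -1; with t_0 = -\frac{1}{4}, classification follows.


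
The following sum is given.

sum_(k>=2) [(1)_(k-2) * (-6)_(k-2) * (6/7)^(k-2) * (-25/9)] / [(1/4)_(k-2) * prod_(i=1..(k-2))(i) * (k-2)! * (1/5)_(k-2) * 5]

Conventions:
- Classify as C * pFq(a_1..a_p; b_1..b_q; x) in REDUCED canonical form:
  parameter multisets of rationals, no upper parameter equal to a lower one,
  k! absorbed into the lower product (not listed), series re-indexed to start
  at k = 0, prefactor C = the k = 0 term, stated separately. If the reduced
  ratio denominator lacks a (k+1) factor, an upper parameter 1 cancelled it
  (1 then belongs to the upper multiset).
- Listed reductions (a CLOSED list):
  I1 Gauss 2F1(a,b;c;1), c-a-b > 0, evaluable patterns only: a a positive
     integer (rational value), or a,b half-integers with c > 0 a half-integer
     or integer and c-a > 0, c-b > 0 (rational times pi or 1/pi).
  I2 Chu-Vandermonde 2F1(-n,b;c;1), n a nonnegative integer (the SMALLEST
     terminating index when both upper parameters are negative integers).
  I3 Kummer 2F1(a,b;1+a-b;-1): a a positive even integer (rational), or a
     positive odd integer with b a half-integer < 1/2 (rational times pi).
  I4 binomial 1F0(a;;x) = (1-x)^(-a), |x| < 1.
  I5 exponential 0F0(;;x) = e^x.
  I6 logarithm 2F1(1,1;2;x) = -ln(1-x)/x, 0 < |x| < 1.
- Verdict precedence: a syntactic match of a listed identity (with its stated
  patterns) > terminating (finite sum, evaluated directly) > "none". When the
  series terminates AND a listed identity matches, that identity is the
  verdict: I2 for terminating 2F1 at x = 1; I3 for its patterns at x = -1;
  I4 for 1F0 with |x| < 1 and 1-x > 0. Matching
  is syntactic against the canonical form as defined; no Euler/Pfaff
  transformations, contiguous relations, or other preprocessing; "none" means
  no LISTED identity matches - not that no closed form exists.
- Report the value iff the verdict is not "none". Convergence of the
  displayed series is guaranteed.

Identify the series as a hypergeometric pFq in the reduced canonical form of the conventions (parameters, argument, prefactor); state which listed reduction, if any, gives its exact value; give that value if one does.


The series (x = 6/7) is 1F2: upper {-6}, lower {1/5, 1/4}, prefactor -5/9. Verdict: terminating - upper -6 stops the sum at k = 6; the 7 terms are added exactly. Exact value: -4012118979205/546555018009.

Structural cue: t_0 being -5/9, the denominator's factorial ratio (C = -5/9) is a lower Pochhammer.
Consecutive-term ratio: r(k) = (6/7) * (k-6) / [(k+1/5) (k+1/4) (k+1)] ; factor over Q: parameters, x = (6/7), and C = -5/9.


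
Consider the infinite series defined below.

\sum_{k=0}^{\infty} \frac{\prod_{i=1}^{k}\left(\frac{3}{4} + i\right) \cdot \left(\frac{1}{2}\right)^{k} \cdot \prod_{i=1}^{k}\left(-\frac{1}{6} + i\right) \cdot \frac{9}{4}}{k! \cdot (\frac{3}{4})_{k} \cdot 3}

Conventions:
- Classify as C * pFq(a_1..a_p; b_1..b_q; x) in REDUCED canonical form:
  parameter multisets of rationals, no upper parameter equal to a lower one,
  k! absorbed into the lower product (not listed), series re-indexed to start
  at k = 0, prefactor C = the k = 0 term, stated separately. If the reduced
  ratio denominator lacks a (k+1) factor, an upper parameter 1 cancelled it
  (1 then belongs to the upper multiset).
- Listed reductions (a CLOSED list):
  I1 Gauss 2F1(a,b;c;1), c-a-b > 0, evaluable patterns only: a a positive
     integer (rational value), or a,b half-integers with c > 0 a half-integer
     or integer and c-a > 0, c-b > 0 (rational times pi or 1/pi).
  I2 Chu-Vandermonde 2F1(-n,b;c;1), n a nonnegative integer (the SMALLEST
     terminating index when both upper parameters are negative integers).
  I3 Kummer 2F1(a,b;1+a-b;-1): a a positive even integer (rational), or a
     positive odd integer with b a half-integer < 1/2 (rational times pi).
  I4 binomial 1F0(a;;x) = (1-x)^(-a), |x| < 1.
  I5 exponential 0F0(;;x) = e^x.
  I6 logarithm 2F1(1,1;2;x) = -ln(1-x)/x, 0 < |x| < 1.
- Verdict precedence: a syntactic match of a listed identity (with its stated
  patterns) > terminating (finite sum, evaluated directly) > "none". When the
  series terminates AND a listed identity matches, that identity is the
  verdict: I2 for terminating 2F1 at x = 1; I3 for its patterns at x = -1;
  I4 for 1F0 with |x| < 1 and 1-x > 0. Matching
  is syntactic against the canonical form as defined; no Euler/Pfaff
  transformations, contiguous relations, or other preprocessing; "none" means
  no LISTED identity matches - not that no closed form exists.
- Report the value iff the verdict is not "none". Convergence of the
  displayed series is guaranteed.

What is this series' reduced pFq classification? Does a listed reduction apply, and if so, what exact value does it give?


Canonical form: C = \frac{3}{4} times 2F1 with upper {\frac{5}{6}, \frac{7}{4}}, lower {\frac{3}{4}}, x = \frac{1}{2}. Verdict: none here - no I1-I6 shape fits x = \frac{1}{2} with lower {\frac{3}{4}}.

Structural cue: from the first term \frac{3}{4}: the running product (prefactor 3/4) telescopes to a rising factorial.
Term ratio: r(k) = \frac{1}{2} * (k+\frac{5}{6}) (k+\frac{7}{4}) / [(k+\frac{3}{4}) (k+1)] - poly over poly, x = \frac{1}{2} from leading terms; C = \frac{3}{4} at k = 0.


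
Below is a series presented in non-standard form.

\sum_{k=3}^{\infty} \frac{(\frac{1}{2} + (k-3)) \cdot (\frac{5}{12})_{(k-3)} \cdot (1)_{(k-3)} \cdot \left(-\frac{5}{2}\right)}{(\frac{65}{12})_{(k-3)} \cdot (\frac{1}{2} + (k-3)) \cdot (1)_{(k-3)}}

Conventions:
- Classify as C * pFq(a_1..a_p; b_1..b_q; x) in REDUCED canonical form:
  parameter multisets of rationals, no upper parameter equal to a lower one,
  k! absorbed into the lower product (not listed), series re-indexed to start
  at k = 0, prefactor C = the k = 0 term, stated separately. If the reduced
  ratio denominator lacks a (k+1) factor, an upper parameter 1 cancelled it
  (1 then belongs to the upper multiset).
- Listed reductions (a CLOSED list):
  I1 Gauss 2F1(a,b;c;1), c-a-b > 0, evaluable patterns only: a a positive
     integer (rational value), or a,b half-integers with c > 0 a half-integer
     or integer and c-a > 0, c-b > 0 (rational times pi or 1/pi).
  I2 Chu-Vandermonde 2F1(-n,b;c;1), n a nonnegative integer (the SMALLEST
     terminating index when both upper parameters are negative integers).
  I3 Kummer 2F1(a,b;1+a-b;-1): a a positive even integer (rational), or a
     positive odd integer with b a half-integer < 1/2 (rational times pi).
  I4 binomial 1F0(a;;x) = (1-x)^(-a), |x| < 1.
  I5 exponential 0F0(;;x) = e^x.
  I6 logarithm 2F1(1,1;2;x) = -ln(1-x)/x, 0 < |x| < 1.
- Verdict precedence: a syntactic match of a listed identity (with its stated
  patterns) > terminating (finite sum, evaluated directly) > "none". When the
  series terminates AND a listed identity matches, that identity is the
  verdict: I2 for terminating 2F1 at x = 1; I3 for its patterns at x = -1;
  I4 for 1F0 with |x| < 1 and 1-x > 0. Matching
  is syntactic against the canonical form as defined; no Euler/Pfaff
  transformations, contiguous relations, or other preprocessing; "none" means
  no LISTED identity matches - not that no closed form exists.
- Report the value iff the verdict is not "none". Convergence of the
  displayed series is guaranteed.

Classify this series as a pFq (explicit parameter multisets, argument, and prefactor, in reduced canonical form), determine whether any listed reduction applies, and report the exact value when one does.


Structural cue: t_0 being -\frac{5}{2}, (1)_k (C = -5/2) is k! itself.
Adjacent-term ratio: r(k) = 1 * (k+\frac{5}{12}) (k+1) / [(k+\frac{65}{12}) (k+1)] - poly over poly, x = 1 from leading terms; C = -\frac{5}{2} at k = 0.

Canonical form: C = -\frac{5}{2} times 2F1 with upper {\frac{5}{12}, 1}, lower {\frac{65}{12}}, x = 1. Verdict: this is the Gauss summation I1 (x = 1: the Gamma ratio telescopes since c-a-b = 4 > 0 and a = 1 in Z>0). Hence: -\frac{265}{96}.


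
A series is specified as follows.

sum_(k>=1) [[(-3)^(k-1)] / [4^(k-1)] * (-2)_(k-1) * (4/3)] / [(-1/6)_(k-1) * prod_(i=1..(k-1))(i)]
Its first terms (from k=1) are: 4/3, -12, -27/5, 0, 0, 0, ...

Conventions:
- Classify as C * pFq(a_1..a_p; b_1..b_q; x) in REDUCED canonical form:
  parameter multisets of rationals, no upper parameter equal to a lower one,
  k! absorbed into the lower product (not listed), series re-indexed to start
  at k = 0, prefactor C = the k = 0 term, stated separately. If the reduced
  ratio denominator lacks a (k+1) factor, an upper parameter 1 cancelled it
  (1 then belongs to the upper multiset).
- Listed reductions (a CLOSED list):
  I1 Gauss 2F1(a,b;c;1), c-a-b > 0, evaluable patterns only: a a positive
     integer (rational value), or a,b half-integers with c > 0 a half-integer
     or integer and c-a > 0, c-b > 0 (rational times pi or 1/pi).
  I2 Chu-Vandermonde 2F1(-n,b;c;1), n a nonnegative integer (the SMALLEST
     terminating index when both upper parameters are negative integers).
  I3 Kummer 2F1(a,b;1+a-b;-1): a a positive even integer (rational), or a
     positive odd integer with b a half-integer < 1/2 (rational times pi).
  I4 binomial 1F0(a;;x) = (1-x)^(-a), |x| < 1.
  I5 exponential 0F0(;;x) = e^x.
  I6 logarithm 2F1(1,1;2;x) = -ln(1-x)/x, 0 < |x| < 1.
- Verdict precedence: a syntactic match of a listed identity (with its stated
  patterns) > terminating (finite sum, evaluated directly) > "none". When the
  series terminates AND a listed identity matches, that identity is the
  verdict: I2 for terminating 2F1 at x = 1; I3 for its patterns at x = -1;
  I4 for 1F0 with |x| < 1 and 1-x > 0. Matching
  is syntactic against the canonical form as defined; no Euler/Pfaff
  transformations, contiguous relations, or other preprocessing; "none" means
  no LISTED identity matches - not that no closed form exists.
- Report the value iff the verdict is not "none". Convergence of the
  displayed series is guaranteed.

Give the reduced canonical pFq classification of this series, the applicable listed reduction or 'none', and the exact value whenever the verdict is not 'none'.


Classification (C = 4/3): 1F1 with upper {-2}, lower {-1/6}, argument x = -3/4. Verdict: terminating (-2 upstairs). 3 nonzero terms in all; added directly. Its exact value is -241/15.

Key observation: with t_0 = 4/3, the product of the first k integers (C = 4/3, x = -3/4) is k!.
Consecutive-term ratio: r(k) = (-3/4) * (k-2) / [(k-1/6) (k+1)] - rational in k, leading ratio (-3/4); with t_0 = 4/3, classification follows.


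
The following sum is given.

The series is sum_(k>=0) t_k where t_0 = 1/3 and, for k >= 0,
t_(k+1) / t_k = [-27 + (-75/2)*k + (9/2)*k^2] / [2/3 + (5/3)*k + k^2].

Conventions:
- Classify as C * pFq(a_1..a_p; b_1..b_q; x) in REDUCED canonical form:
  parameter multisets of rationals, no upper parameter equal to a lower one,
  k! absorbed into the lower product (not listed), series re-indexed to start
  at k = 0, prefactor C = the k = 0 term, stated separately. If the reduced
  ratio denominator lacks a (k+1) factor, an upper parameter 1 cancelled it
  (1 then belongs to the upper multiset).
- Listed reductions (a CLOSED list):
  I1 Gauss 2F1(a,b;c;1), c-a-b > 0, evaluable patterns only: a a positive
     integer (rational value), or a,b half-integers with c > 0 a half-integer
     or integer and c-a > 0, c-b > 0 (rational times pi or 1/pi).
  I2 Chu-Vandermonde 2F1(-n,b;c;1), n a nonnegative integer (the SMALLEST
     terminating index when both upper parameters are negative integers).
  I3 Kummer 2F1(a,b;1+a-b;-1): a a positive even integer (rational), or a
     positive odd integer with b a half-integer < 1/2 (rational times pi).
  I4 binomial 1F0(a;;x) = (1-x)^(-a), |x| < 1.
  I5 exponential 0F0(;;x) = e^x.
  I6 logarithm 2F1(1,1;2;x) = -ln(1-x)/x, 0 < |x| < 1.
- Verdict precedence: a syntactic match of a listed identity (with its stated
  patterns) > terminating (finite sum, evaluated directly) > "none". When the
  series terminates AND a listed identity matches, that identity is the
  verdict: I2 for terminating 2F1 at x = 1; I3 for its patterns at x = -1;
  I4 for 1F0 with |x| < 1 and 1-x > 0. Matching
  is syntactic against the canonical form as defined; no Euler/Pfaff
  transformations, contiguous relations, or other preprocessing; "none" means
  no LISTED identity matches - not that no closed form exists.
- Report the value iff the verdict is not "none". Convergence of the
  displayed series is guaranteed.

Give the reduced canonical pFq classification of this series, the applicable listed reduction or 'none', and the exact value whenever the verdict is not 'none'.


x = 9/2 here; the reduced form reads 1F0, upper {-9}, lower {-}, C = 1/3. Verdict: terminating at k = 9: the factor (-9)_k kills every later term; summing the 10 survivors is exact. Its exact value is -40353607/1536.

First insight: x = (9/2) and cancel k + 2/3 from the displayed ratio first; then C = 1/3, x = 9/2.
Consecutive-term ratio: r(k) = (9/2) * (k-9) / [(k+1)] - rational in k. x = (9/2); t_0 = 1/3; negate the roots.
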